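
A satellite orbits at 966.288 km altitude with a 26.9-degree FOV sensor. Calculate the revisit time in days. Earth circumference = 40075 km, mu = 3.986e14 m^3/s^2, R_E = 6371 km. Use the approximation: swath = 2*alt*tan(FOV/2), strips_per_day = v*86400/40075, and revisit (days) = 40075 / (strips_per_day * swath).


swath = 2*966.288*tan(0.2347468) = 462.1871 km
v = sqrt(mu/r) = 7370.5664 m/s = 7.3706 km/s
strips/day = v*86400/40075 = 7.3706*86400/40075 = 15.8906
coverage/day = strips * swath = 15.8906 * 462.1871 = 7344.4439 km
revisit = 40075 / 7344.4439 = 5.4565 days

5.4565 days


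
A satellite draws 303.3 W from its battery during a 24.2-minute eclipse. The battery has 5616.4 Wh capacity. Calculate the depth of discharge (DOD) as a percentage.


E_used = P * t / 60 = 303.3 * 24.2 / 60 = 122.3310 Wh
DOD = E_used / E_total * 100 = 122.3310 / 5616.4 * 100
DOD = 2.1781 %

2.1781 %


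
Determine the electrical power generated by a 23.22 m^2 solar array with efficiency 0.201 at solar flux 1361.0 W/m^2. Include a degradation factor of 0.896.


P = area * eta * S * degradation
P = 23.22 * 0.201 * 1361.0 * 0.896
P = 5691.4694 W

5691.4694 W


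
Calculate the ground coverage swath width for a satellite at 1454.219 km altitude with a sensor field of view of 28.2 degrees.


FOV = 28.2 deg = 0.4921828 rad
swath = 2 * alt * tan(FOV/2) = 2 * 1454.219 * tan(0.2460914)
swath = 2 * 1454.219 * 0.2511826
swath = 730.5491 km

730.5491 km


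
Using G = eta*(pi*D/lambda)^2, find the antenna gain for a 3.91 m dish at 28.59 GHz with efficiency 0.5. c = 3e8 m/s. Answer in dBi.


lambda = c/f = 3e8 / 2.859e+10 = 0.01049318 m
G = eta*(pi*D/lambda)^2 = 0.5*(pi*3.91/0.01049318)^2
G = 685186.9231 (linear)
G = 10*log10(685186.9231) = 58.3581 dBi

58.3581 dBi


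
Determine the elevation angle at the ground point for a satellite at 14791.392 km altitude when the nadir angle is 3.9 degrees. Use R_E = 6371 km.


r = R_E + alt = 21162.3920 km
Law of sines in the satellite / Earth-center / ground-point triangle:
  sin(nadir)/R_E = sin(90 + el)/r  =>  cos(el) = (r/R_E)*sin(nadir)
cos(el) = (21162.3920 / 6371.0000) * sin(3.9 deg) = 0.2259247
el = arccos(0.2259247) = 76.9427 deg
(Earth-central angle = 90 - nadir - el = 9.1573 deg)

76.9427 degrees


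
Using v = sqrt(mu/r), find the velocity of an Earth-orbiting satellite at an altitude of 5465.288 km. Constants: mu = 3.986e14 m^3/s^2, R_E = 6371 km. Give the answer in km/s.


r = R_E + alt = 6371.0 + 5465.288 = 11836.2880 km = 1.1836288e+07 m
v = sqrt(mu/r) = sqrt(3.986e14 / 1.1836288e+07) = 5803.1111 m/s = 5.8031 km/s

5.8031 km/s


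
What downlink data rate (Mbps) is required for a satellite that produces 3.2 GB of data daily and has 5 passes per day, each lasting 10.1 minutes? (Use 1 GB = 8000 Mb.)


total contact time = 5 * 10.1 * 60 = 3030.0000 s
data = 3.2 GB = 25600.0000 Mb
rate = 25600.0000 / 3030.0000 = 8.4488 Mbps

8.4488 Mbps


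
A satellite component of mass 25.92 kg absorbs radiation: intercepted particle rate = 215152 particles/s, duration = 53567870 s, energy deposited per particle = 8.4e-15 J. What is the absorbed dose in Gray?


Total energy deposited = rate * time * E_per
  = 215152 * 53567870 * 8.4e-15 = 0.09681197 J
Dose = E_total / mass = 0.09681197 / 25.92
Dose = 0.00373503 Gy

0.0037 Gy


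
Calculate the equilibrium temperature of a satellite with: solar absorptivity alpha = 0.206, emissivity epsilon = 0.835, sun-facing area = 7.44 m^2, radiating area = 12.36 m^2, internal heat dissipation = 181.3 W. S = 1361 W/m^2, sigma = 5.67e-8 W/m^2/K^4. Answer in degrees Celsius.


Numerator = alpha*S*A_sun + Q_int = 0.206*1361*7.44 + 181.3 = 2267.2230 W
Denominator = eps*sigma*A_rad = 0.835*5.67e-8*12.36 = 5.8517802e-07 W/K^4
T^4 = 3.8744159e+09 K^4
T = 249.4891 K = -23.6609 C

-23.6609 degrees Celsius


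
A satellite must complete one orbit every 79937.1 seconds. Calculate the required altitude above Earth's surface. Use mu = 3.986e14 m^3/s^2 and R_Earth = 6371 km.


T = 79937.1 s
r = (mu*T^2/(4*pi^2))^(1/3) = (3.986e14 * 79937.1^2 / (4*pi^2))^(1/3)
r = 4.0107425e+07 m = 40107.4248 km
alt = r - R_E = 40107.4248 - 6371 = 33736.4248 km

33736.4248 km


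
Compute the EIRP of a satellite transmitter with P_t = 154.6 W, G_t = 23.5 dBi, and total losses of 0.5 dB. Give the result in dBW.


Pt = 154.6 W = 21.8921 dBW
EIRP = Pt_dBW + Gt - losses = 21.8921 + 23.5 - 0.5 = 44.8921 dBW

44.8921 dBW


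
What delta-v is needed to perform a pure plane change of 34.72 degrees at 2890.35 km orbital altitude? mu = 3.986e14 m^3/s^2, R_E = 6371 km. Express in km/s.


r = 9261.3500 km = 9.26135e+06 m
V = sqrt(mu/r) = 6560.4178 m/s
di = 34.72 deg = 0.6059783 rad
dV = 2*V*sin(di/2) = 2*6560.4178*sin(0.3029892)
dV = 3914.9232 m/s = 3.9149 km/s

3.9149 km/s


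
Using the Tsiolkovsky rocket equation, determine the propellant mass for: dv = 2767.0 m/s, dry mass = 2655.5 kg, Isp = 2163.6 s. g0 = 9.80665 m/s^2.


ve = Isp * g0 = 2163.6 * 9.80665 = 21217.667940 m/s
mass ratio = exp(dv/ve) = exp(2767.0/21217.667940) = 1.13929561
m_prop = m_dry * (mr - 1) = 2655.5 * (1.13929561 - 1)
m_prop = 369.8995 kg

369.8995 kg


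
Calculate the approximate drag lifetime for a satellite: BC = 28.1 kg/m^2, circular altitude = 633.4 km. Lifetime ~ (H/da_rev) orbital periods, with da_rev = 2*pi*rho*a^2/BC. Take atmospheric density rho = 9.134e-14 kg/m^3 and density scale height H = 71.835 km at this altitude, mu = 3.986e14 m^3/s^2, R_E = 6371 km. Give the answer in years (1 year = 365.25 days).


a = R_E + alt = 7004.4000 km = 7.0044e+06 m
da_rev = 2*pi*rho*a^2/BC = 2*pi*9.134e-14*(7.0044e+06)^2/28.1 = 1.002020 m per revolution
N = H/da_rev = 71835.0000 m / 1.002020 m = 71690.1785 revolutions
P = 2*pi*sqrt(a^3/mu) = 5834.0162 s
lifetime = N*P = 71690.1785 * 5834.0162 = 4.1824166e+08 s = 4840.7600 days
years = 4840.7600 / 365.25 = 13.2533 years

13.2533 years


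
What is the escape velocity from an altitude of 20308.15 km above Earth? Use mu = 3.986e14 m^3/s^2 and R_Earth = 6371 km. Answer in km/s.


r = 6371.0 + 20308.15 = 26679.1500 km = 2.667915e+07 m
v_esc = sqrt(2*mu/r) = sqrt(2*3.986e14 / 2.667915e+07)
v_esc = 5466.3527 m/s = 5.4664 km/s

5.4664 km/s


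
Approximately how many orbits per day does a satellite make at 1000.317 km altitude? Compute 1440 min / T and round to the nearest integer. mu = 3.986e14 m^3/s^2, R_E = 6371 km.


r = 7.371317e+06 m
T = 2*pi*sqrt(r^3/mu) = 6298.3799 s = 104.9730 min
revs/day = 1440 / 104.9730 = 13.7178
Rounded: 14 revolutions per day

14 revolutions per day


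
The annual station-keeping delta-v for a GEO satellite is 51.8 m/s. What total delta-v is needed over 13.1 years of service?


dV = rate * years = 51.8 * 13.1
dV = 678.5800 m/s

678.5800 m/s


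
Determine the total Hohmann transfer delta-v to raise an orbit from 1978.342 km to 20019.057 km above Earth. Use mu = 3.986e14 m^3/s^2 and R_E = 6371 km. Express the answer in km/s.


r1 = 8349.3420 km = 8.349342e+06 m
r2 = 26390.0570 km = 2.6390057e+07 m
dv1 = sqrt(mu/r1)*(sqrt(2*r2/(r1+r2)) - 1) = 1607.1708 m/s
dv2 = sqrt(mu/r2)*(1 - sqrt(2*r1/(r1+r2))) = 1191.9072 m/s
total dv = |dv1| + |dv2| = 1607.1708 + 1191.9072 = 2799.0779 m/s = 2.7991 km/s

2.7991 km/s


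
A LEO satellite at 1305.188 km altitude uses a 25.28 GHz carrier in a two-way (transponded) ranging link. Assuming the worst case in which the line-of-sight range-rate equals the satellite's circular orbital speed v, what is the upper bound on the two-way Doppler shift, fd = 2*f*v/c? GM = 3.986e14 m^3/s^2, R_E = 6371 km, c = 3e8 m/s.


r = 7.676188e+06 m
v = sqrt(mu/r) = 7206.0264 m/s (worst-case radial velocity)
f = 25.28 GHz = 2.528e+10 Hz
fd = 2*f*v/c = 2*2.528e+10*7206.0264/3.0e+08
fd = 1.2144556e+06 Hz

1.2145e+06 Hz


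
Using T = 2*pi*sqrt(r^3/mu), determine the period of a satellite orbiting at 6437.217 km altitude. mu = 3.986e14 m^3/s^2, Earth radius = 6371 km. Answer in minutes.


r = 12808.2170 km = 1.2808217e+07 m
T = 2*pi*sqrt(r^3/mu) = 2*pi*sqrt(2.1011934e+21 / 3.986e14)
T = 14425.9438 s = 240.4324 min

240.4324 minutes


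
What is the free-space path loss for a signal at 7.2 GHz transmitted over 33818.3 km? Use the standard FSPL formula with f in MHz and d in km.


f = 7.2 GHz = 7200.0000 MHz
d = 33818.3 km
FSPL = 32.44 + 20*log10(7200.0000) + 20*log10(33818.3)
FSPL = 32.44 + 77.1466 + 90.5830
FSPL = 200.1697 dB

200.1697 dB


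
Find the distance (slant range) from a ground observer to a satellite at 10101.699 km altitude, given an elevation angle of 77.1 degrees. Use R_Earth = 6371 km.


h = 10101.699 km, el = 77.1 deg
d = -R_E*sin(el) + sqrt((R_E*sin(el))^2 + 2*R_E*h + h^2)
d = -6371.0000*sin(1.3456) + sqrt((6371.0000*0.9747612)^2 + 2*6371.0000*10101.699 + 10101.699^2)
d = 10200.9755 km

10200.9755 km


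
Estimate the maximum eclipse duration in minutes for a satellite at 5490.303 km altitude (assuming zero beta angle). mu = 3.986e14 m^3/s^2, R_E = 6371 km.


r = 11861.3030 km
T = 214.2686 min
Eclipse fraction = arcsin(R_E/r)/pi = arcsin(6371.0000/11861.3030)/pi
= arcsin(0.5371248)/pi = 0.1804896
Eclipse duration = 0.1804896 * 214.2686 = 38.6733 min

38.6733 minutes


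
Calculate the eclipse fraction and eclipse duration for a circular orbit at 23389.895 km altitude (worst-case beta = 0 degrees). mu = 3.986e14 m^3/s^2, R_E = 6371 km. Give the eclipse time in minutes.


r = 29760.8950 km
T = 851.5869 min
Eclipse fraction = arcsin(R_E/r)/pi = arcsin(6371.0000/29760.8950)/pi
= arcsin(0.2140729)/pi = 0.068673
Eclipse duration = 0.068673 * 851.5869 = 58.4810 min

58.4810 minutes


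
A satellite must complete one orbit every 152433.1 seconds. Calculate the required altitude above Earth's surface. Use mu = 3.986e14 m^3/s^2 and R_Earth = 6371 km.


T = 152433.1 s
r = (mu*T^2/(4*pi^2))^(1/3) = (3.986e14 * 152433.1^2 / (4*pi^2))^(1/3)
r = 6.1675409e+07 m = 61675.4093 km
alt = r - R_E = 61675.4093 - 6371 = 55304.4093 km

55304.4093 km


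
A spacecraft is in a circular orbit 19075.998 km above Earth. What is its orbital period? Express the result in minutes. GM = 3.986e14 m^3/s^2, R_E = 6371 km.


r = 25446.9980 km = 2.5446998e+07 m
T = 2*pi*sqrt(r^3/mu) = 2*pi*sqrt(1.6478196e+22 / 3.986e14)
T = 40398.5758 s = 673.3096 min

673.3096 minutes


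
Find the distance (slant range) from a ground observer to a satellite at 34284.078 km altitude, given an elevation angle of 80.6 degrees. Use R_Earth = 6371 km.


h = 34284.078 km, el = 80.6 deg
d = -R_E*sin(el) + sqrt((R_E*sin(el))^2 + 2*R_E*h + h^2)
d = -6371.0000*sin(1.4067) + sqrt((6371.0000*0.9865722)^2 + 2*6371.0000*34284.078 + 34284.078^2)
d = 34356.3084 km

34356.3084 km


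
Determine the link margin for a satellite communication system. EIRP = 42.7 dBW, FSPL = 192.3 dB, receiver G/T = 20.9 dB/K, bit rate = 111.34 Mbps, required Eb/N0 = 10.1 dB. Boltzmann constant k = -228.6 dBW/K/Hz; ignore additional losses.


C/N0 = EIRP - FSPL + G/T - k = 42.7 - 192.3 + 20.9 - (-228.6)
C/N0 = 99.9000 dB-Hz
R_b = 111.34 Mbps = 1.1134e+08 bps -> 10*log10(R_b) = 80.4665 dB-Hz
Eb/N0 = C/N0 - 10*log10(R_b) = 99.9000 - 80.4665 = 19.4335 dB
Margin = Eb/N0 - Eb/N0_req = 19.4335 - 10.1 = 9.3335 dB (link closes)

9.3335 dB


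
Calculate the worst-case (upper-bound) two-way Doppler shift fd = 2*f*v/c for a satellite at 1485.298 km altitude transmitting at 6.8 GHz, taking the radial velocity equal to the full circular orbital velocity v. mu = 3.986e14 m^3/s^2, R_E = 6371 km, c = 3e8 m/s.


r = 7.856298e+06 m
v = sqrt(mu/r) = 7122.9463 m/s (worst-case radial velocity)
f = 6.8 GHz = 6.8e+09 Hz
fd = 2*f*v/c = 2*6.8e+09*7122.9463/3.0e+08
fd = 322906.9010 Hz

322906.9010 Hz


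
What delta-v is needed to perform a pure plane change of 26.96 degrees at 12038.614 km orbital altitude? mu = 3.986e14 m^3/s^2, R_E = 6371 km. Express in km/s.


r = 18409.6140 km = 1.8409614e+07 m
V = sqrt(mu/r) = 4653.1420 m/s
di = 26.96 deg = 0.4705408 rad
dV = 2*V*sin(di/2) = 2*4653.1420*sin(0.2352704)
dV = 2169.3500 m/s = 2.1693 km/s

2.1693 km/s


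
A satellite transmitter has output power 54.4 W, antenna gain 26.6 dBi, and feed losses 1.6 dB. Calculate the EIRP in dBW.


Pt = 54.4 W = 17.3560 dBW
EIRP = Pt_dBW + Gt - losses = 17.3560 + 26.6 - 1.6 = 42.3560 dBW

42.3560 dBW


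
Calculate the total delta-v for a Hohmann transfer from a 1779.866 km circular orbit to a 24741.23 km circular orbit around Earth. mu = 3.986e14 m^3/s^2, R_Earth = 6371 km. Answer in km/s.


r1 = 8150.8660 km = 8.150866e+06 m
r2 = 31112.2300 km = 3.111223e+07 m
dv1 = sqrt(mu/r1)*(sqrt(2*r2/(r1+r2)) - 1) = 1810.4417 m/s
dv2 = sqrt(mu/r2)*(1 - sqrt(2*r1/(r1+r2))) = 1272.9779 m/s
total dv = |dv1| + |dv2| = 1810.4417 + 1272.9779 = 3083.4196 m/s = 3.0834 km/s

3.0834 km/s


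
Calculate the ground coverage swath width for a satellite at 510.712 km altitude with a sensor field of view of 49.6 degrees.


FOV = 49.6 deg = 0.8656833 rad
swath = 2 * alt * tan(FOV/2) = 2 * 510.712 * tan(0.4328417)
swath = 2 * 510.712 * 0.4620649
swath = 471.9641 km

471.9641 km


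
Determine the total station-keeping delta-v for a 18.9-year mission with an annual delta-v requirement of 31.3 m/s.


dV = rate * years = 31.3 * 18.9
dV = 591.5700 m/s

591.5700 m/s


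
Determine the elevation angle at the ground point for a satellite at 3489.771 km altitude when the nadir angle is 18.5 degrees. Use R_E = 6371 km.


r = R_E + alt = 9860.7710 km
Law of sines in the satellite / Earth-center / ground-point triangle:
  sin(nadir)/R_E = sin(90 + el)/r  =>  cos(el) = (r/R_E)*sin(nadir)
cos(el) = (9860.7710 / 6371.0000) * sin(18.5 deg) = 0.4911111
el = arccos(0.4911111) = 60.5864 deg
(Earth-central angle = 90 - nadir - el = 10.9136 deg)

60.5864 degrees


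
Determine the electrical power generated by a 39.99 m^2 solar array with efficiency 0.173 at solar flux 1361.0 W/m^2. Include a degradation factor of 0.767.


P = area * eta * S * degradation
P = 39.99 * 0.173 * 1361.0 * 0.767
P = 7221.8921 W

7221.8921 W


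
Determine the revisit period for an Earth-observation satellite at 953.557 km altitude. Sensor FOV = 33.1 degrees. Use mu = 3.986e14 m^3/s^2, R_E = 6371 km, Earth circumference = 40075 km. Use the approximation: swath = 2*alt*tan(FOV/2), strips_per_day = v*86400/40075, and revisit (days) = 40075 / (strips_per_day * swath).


swath = 2*953.557*tan(0.288852) = 566.7237 km
v = sqrt(mu/r) = 7376.9691 m/s = 7.3770 km/s
strips/day = v*86400/40075 = 7.3770*86400/40075 = 15.9044
coverage/day = strips * swath = 15.9044 * 566.7237 = 9013.4184 km
revisit = 40075 / 9013.4184 = 4.4461 days

4.4461 days


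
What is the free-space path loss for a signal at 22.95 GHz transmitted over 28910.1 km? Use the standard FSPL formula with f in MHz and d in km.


f = 22.95 GHz = 22950.0000 MHz
d = 28910.1 km
FSPL = 32.44 + 20*log10(22950.0000) + 20*log10(28910.1)
FSPL = 32.44 + 87.2157 + 89.2210
FSPL = 208.8766 dB

208.8766 dB


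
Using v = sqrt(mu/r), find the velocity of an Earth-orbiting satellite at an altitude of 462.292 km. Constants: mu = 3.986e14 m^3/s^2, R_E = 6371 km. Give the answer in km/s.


r = R_E + alt = 6371.0 + 462.292 = 6833.2920 km = 6.833292e+06 m
v = sqrt(mu/r) = sqrt(3.986e14 / 6.833292e+06) = 7637.5428 m/s = 7.6375 km/s

7.6375 km/s


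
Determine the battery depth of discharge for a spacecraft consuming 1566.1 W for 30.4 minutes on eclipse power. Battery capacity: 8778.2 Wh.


E_used = P * t / 60 = 1566.1 * 30.4 / 60 = 793.4907 Wh
DOD = E_used / E_total * 100 = 793.4907 / 8778.2 * 100
DOD = 9.0393 %

9.0393 %


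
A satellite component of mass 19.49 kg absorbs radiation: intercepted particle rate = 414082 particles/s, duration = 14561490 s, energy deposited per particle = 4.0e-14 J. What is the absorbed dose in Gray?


Total energy deposited = rate * time * E_per
  = 414082 * 14561490 * 4.0e-14 = 0.241186 J
Dose = E_total / mass = 0.241186 / 19.49
Dose = 0.01237486 Gy

0.0124 Gy


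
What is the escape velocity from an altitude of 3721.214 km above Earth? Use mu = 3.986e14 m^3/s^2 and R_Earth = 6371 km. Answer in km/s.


r = 6371.0 + 3721.214 = 10092.2140 km = 1.0092214e+07 m
v_esc = sqrt(2*mu/r) = sqrt(2*3.986e14 / 1.0092214e+07)
v_esc = 8887.7211 m/s = 8.8877 km/s

8.8877 km/s


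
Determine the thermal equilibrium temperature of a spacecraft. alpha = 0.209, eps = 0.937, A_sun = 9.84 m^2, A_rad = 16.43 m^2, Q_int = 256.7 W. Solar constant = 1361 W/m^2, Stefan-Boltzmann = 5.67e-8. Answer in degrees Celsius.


Numerator = alpha*S*A_sun + Q_int = 0.209*1361*9.84 + 256.7 = 3055.6782 W
Denominator = eps*sigma*A_rad = 0.937*5.67e-8*16.43 = 8.728914e-07 W/K^4
T^4 = 3.5006396e+09 K^4
T = 243.2410 K = -29.9090 C

-29.9090 degrees Celsius


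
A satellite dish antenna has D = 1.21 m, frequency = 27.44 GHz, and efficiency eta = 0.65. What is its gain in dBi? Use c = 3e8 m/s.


lambda = c/f = 3e8 / 2.744e+10 = 0.01093294 m
G = eta*(pi*D/lambda)^2 = 0.65*(pi*1.21/0.01093294)^2
G = 78579.5518 (linear)
G = 10*log10(78579.5518) = 48.9531 dBi

48.9531 dBi


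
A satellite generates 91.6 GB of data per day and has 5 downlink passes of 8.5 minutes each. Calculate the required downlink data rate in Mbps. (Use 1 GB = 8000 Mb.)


total contact time = 5 * 8.5 * 60 = 2550.0000 s
data = 91.6 GB = 732800.0000 Mb
rate = 732800.0000 / 2550.0000 = 287.3725 Mbps

287.3725 Mbps


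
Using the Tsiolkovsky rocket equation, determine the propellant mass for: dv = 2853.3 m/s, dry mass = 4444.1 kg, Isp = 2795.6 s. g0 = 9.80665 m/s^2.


ve = Isp * g0 = 2795.6 * 9.80665 = 27415.470740 m/s
mass ratio = exp(dv/ve) = exp(2853.3/27415.470740) = 1.10968509
m_prop = m_dry * (mr - 1) = 4444.1 * (1.10968509 - 1)
m_prop = 487.4515 kg

487.4515 kg


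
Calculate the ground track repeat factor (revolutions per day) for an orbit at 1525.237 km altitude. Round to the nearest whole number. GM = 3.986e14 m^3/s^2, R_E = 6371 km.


r = 7.896237e+06 m
T = 2*pi*sqrt(r^3/mu) = 6982.9910 s = 116.3832 min
revs/day = 1440 / 116.3832 = 12.3729
Rounded: 12 revolutions per day

12 revolutions per day


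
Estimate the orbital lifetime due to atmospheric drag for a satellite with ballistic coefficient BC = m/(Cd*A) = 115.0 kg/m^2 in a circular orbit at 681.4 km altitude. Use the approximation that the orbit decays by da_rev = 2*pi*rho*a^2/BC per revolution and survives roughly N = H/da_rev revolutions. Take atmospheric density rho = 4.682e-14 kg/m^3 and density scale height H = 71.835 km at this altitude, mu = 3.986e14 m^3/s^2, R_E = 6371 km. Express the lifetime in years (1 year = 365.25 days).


a = R_E + alt = 7052.4000 km = 7.0524e+06 m
da_rev = 2*pi*rho*a^2/BC = 2*pi*4.682e-14*(7.0524e+06)^2/115.0 = 0.127229351 m per revolution
N = H/da_rev = 71835.0000 m / 0.127229351 m = 564610.2852 revolutions
P = 2*pi*sqrt(a^3/mu) = 5894.0881 s
lifetime = N*P = 564610.2852 * 5894.0881 = 3.3278628e+09 s = 38516.9304 days
years = 38516.9304 / 365.25 = 105.4536 years

105.4536 years


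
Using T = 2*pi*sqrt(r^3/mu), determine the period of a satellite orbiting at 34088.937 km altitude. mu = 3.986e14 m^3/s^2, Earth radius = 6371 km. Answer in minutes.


r = 40459.9370 km = 4.0459937e+07 m
T = 2*pi*sqrt(r^3/mu) = 2*pi*sqrt(6.623318e+22 / 3.986e14)
T = 80993.2870 s = 1349.8881 min

1349.8881 minutes


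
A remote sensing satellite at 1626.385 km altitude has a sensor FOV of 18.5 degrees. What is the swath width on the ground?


FOV = 18.5 deg = 0.3228859 rad
swath = 2 * alt * tan(FOV/2) = 2 * 1626.385 * tan(0.161443)
swath = 2 * 1626.385 * 0.1628603
swath = 529.7472 km

529.7472 km


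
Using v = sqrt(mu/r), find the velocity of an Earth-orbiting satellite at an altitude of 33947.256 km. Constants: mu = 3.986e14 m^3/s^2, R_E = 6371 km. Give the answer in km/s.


r = R_E + alt = 6371.0 + 33947.256 = 40318.2560 km = 4.0318256e+07 m
v = sqrt(mu/r) = sqrt(3.986e14 / 4.0318256e+07) = 3144.2551 m/s = 3.1443 km/s

3.1443 km/s


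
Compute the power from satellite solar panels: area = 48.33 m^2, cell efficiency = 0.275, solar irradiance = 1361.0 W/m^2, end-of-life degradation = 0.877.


P = area * eta * S * degradation
P = 48.33 * 0.275 * 1361.0 * 0.877
P = 15863.7993 W

15863.7993 W


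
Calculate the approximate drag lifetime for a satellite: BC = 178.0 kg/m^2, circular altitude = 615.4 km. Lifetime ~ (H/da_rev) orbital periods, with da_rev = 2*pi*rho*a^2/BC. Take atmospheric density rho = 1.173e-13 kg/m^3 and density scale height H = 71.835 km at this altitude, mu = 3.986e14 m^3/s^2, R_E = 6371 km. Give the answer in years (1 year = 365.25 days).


a = R_E + alt = 6986.4000 km = 6.9864e+06 m
da_rev = 2*pi*rho*a^2/BC = 2*pi*1.173e-13*(6.9864e+06)^2/178.0 = 0.202099283 m per revolution
N = H/da_rev = 71835.0000 m / 0.202099283 m = 355444.1113 revolutions
P = 2*pi*sqrt(a^3/mu) = 5811.5421 s
lifetime = N*P = 355444.1113 * 5811.5421 = 2.0656784e+09 s = 23908.3152 days
years = 23908.3152 / 365.25 = 65.4574 years

65.4574 years


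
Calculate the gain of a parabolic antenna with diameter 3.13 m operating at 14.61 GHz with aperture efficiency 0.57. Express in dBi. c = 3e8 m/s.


lambda = c/f = 3e8 / 1.461e+10 = 0.02053388 m
G = eta*(pi*D/lambda)^2 = 0.57*(pi*3.13/0.02053388)^2
G = 130713.7273 (linear)
G = 10*log10(130713.7273) = 51.1632 dBi

51.1632 dBi


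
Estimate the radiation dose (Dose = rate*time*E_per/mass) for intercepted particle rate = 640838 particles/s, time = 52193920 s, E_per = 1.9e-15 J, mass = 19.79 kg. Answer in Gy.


Total energy deposited = rate * time * E_per
  = 640838 * 52193920 * 1.9e-15 = 0.06355091 J
Dose = E_total / mass = 0.06355091 / 19.79
Dose = 0.003211264 Gy

0.0032 Gy


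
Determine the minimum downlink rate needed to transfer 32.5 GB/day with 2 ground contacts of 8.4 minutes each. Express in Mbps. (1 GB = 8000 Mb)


total contact time = 2 * 8.4 * 60 = 1008.0000 s
data = 32.5 GB = 260000.0000 Mb
rate = 260000.0000 / 1008.0000 = 257.9365 Mbps

257.9365 Mbps


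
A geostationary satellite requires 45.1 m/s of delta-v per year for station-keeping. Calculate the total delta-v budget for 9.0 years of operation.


dV = rate * years = 45.1 * 9.0
dV = 405.9000 m/s

405.9000 m/s


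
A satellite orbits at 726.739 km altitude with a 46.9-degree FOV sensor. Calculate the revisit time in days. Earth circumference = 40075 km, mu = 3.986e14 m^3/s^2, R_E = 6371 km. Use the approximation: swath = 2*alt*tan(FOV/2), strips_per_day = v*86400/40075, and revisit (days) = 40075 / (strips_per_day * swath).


swath = 2*726.739*tan(0.4092797) = 630.4826 km
v = sqrt(mu/r) = 7493.9128 m/s = 7.4939 km/s
strips/day = v*86400/40075 = 7.4939*86400/40075 = 16.1566
coverage/day = strips * swath = 16.1566 * 630.4826 = 10186.4286 km
revisit = 40075 / 10186.4286 = 3.9342 days

3.9342 days


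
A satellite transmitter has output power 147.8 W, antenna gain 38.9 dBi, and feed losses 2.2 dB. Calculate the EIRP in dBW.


Pt = 147.8 W = 21.6967 dBW
EIRP = Pt_dBW + Gt - losses = 21.6967 + 38.9 - 2.2 = 58.3967 dBW

58.3967 dBW


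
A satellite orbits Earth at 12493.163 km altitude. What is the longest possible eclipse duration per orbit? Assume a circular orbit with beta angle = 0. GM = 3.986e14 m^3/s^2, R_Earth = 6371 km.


r = 18864.1630 km
T = 429.7504 min
Eclipse fraction = arcsin(R_E/r)/pi = arcsin(6371.0000/18864.1630)/pi
= arcsin(0.3377303)/pi = 0.1096592
Eclipse duration = 0.1096592 * 429.7504 = 47.1261 min

47.1261 minutes


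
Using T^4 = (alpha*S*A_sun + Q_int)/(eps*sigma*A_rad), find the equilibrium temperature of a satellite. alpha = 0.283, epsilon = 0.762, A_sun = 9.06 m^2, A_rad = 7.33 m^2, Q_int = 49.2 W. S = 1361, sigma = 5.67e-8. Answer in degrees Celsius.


Numerator = alpha*S*A_sun + Q_int = 0.283*1361*9.06 + 49.2 = 3538.7768 W
Denominator = eps*sigma*A_rad = 0.762*5.67e-8*7.33 = 3.1669558e-07 W/K^4
T^4 = 1.1174064e+10 K^4
T = 325.1268 K = 51.9768 C

51.9768 degrees Celsius


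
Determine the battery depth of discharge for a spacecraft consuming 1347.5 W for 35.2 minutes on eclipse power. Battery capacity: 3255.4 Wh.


E_used = P * t / 60 = 1347.5 * 35.2 / 60 = 790.5333 Wh
DOD = E_used / E_total * 100 = 790.5333 / 3255.4 * 100
DOD = 24.2838 %

24.2838 %


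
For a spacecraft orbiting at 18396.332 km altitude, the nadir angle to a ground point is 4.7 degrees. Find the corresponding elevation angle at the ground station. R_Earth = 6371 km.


r = R_E + alt = 24767.3320 km
Law of sines in the satellite / Earth-center / ground-point triangle:
  sin(nadir)/R_E = sin(90 + el)/r  =>  cos(el) = (r/R_E)*sin(nadir)
cos(el) = (24767.3320 / 6371.0000) * sin(4.7 deg) = 0.3185368
el = arccos(0.3185368) = 71.4255 deg
(Earth-central angle = 90 - nadir - el = 13.8745 deg)

71.4255 degrees


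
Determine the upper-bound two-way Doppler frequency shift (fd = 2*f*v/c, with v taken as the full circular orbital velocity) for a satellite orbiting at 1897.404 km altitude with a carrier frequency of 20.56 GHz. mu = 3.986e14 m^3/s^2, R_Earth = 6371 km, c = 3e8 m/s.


r = 8.268404e+06 m
v = sqrt(mu/r) = 6943.1701 m/s (worst-case radial velocity)
f = 20.56 GHz = 2.056e+10 Hz
fd = 2*f*v/c = 2*2.056e+10*6943.1701/3.0e+08
fd = 951677.1770 Hz

951677.1770 Hz


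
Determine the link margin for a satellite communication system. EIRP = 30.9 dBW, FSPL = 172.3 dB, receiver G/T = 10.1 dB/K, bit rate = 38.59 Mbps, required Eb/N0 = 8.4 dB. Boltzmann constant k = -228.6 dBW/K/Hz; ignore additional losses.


C/N0 = EIRP - FSPL + G/T - k = 30.9 - 172.3 + 10.1 - (-228.6)
C/N0 = 97.3000 dB-Hz
R_b = 38.59 Mbps = 3.859e+07 bps -> 10*log10(R_b) = 75.8647 dB-Hz
Eb/N0 = C/N0 - 10*log10(R_b) = 97.3000 - 75.8647 = 21.4353 dB
Margin = Eb/N0 - Eb/N0_req = 21.4353 - 8.4 = 13.0353 dB (link closes)

13.0353 dB


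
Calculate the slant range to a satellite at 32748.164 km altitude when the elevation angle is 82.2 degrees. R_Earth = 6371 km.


h = 32748.164 km, el = 82.2 deg
d = -R_E*sin(el) + sqrt((R_E*sin(el))^2 + 2*R_E*h + h^2)
d = -6371.0000*sin(1.4347) + sqrt((6371.0000*0.9907478)^2 + 2*6371.0000*32748.164 + 32748.164^2)
d = 32797.5528 km

32797.5528 km


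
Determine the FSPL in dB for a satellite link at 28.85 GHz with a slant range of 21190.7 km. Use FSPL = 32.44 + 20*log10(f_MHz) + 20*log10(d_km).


f = 28.85 GHz = 28850.0000 MHz
d = 21190.7 km
FSPL = 32.44 + 20*log10(28850.0000) + 20*log10(21190.7)
FSPL = 32.44 + 89.2029 + 86.5229
FSPL = 208.1658 dB

208.1658 dB


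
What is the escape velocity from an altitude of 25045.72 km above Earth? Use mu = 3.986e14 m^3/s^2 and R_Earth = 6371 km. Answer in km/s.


r = 6371.0 + 25045.72 = 31416.7200 km = 3.141672e+07 m
v_esc = sqrt(2*mu/r) = sqrt(2*3.986e14 / 3.141672e+07)
v_esc = 5037.3627 m/s = 5.0374 km/s

5.0374 km/s


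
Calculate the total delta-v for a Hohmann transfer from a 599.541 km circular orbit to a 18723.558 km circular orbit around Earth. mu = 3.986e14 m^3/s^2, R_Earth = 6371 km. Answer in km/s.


r1 = 6970.5410 km = 6.970541e+06 m
r2 = 25094.5580 km = 2.5094558e+07 m
dv1 = sqrt(mu/r1)*(sqrt(2*r2/(r1+r2)) - 1) = 1898.7355 m/s
dv2 = sqrt(mu/r2)*(1 - sqrt(2*r1/(r1+r2))) = 1357.5518 m/s
total dv = |dv1| + |dv2| = 1898.7355 + 1357.5518 = 3256.2873 m/s = 3.2563 km/s

3.2563 km/s


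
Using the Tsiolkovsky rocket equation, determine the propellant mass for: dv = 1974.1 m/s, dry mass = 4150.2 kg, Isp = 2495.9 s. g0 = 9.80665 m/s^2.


ve = Isp * g0 = 2495.9 * 9.80665 = 24476.417735 m/s
mass ratio = exp(dv/ve) = exp(1974.1/24476.417735) = 1.08399484
m_prop = m_dry * (mr - 1) = 4150.2 * (1.08399484 - 1)
m_prop = 348.5954 kg

348.5954 kg


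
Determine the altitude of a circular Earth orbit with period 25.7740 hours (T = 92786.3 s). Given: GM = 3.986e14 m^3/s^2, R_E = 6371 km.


T = 92786.3 s
r = (mu*T^2/(4*pi^2))^(1/3) = (3.986e14 * 92786.3^2 / (4*pi^2))^(1/3)
r = 4.4297759e+07 m = 44297.7591 km
alt = r - R_E = 44297.7591 - 6371 = 37926.7591 km

37926.7591 km


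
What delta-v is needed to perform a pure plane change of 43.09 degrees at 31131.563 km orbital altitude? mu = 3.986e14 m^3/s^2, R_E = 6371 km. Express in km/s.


r = 37502.5630 km = 3.7502563e+07 m
V = sqrt(mu/r) = 3260.1544 m/s
di = 43.09 deg = 0.7520624 rad
dV = 2*V*sin(di/2) = 2*3260.1544*sin(0.3760312)
dV = 2394.4652 m/s = 2.3945 km/s

2.3945 km/s


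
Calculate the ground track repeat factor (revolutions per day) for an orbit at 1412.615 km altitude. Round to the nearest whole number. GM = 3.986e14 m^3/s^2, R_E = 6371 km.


r = 7.783615e+06 m
T = 2*pi*sqrt(r^3/mu) = 6834.1301 s = 113.9022 min
revs/day = 1440 / 113.9022 = 12.6424
Rounded: 13 revolutions per day

13 revolutions per day


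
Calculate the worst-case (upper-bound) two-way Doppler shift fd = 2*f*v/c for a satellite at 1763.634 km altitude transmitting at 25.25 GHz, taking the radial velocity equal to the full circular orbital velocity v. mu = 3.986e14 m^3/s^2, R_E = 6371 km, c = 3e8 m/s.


r = 8.134634e+06 m
v = sqrt(mu/r) = 7000.0258 m/s (worst-case radial velocity)
f = 25.25 GHz = 2.525e+10 Hz
fd = 2*f*v/c = 2*2.525e+10*7000.0258/3.0e+08
fd = 1.1783377e+06 Hz

1.1783e+06 Hz


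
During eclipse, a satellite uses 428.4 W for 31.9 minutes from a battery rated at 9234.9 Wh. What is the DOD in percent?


E_used = P * t / 60 = 428.4 * 31.9 / 60 = 227.7660 Wh
DOD = E_used / E_total * 100 = 227.7660 / 9234.9 * 100
DOD = 2.4664 %

2.4664 %


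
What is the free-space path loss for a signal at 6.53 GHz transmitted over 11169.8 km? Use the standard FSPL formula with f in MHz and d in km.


f = 6.53 GHz = 6530.0000 MHz
d = 11169.8 km
FSPL = 32.44 + 20*log10(6530.0000) + 20*log10(11169.8)
FSPL = 32.44 + 76.2983 + 80.9609
FSPL = 189.6992 dB

189.6992 dB


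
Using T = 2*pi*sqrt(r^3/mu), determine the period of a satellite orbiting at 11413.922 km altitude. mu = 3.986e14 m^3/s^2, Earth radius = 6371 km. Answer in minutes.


r = 17784.9220 km = 1.7784922e+07 m
T = 2*pi*sqrt(r^3/mu) = 2*pi*sqrt(5.6254322e+21 / 3.986e14)
T = 23604.1936 s = 393.4032 min

393.4032 minutes


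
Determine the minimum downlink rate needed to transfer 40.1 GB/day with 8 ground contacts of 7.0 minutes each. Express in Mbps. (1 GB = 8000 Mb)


total contact time = 8 * 7.0 * 60 = 3360.0000 s
data = 40.1 GB = 320800.0000 Mb
rate = 320800.0000 / 3360.0000 = 95.4762 Mbps

95.4762 Mbps


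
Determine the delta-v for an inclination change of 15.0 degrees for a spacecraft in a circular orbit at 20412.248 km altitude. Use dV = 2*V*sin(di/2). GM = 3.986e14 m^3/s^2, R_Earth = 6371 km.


r = 26783.2480 km = 2.6783248e+07 m
V = sqrt(mu/r) = 3857.7762 m/s
di = 15.0 deg = 0.2617994 rad
dV = 2*V*sin(di/2) = 2*3857.7762*sin(0.1308997)
dV = 1007.0817 m/s = 1.0071 km/s

1.0071 km/s


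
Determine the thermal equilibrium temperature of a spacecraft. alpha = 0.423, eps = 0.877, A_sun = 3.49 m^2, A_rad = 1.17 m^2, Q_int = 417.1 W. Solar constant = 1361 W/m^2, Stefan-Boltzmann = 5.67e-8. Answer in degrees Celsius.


Numerator = alpha*S*A_sun + Q_int = 0.423*1361*3.49 + 417.1 = 2426.3035 W
Denominator = eps*sigma*A_rad = 0.877*5.67e-8*1.17 = 5.8179303e-08 W/K^4
T^4 = 4.1703894e+10 K^4
T = 451.9019 K = 178.7519 C

178.7519 degrees Celsius


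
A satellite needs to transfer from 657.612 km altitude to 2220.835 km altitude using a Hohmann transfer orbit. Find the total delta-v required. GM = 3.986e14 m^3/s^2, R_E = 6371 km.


r1 = 7028.6120 km = 7.028612e+06 m
r2 = 8591.8350 km = 8.591835e+06 m
dv1 = sqrt(mu/r1)*(sqrt(2*r2/(r1+r2)) - 1) = 367.8343 m/s
dv2 = sqrt(mu/r2)*(1 - sqrt(2*r1/(r1+r2))) = 349.8008 m/s
total dv = |dv1| + |dv2| = 367.8343 + 349.8008 = 717.6351 m/s = 0.7176351 km/s

0.7176 km/s


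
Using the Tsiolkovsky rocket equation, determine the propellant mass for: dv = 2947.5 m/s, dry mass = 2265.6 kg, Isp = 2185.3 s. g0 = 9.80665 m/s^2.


ve = Isp * g0 = 2185.3 * 9.80665 = 21430.472245 m/s
mass ratio = exp(dv/ve) = exp(2947.5/21430.472245) = 1.14744508
m_prop = m_dry * (mr - 1) = 2265.6 * (1.14744508 - 1)
m_prop = 334.0516 kg

334.0516 kg


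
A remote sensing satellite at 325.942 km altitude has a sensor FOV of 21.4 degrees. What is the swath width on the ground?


FOV = 21.4 deg = 0.3735005 rad
swath = 2 * alt * tan(FOV/2) = 2 * 325.942 * tan(0.1867502)
swath = 2 * 325.942 * 0.188952
swath = 123.1748 km

123.1748 km


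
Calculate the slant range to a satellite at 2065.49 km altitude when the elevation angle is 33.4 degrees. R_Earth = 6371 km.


h = 2065.49 km, el = 33.4 deg
d = -R_E*sin(el) + sqrt((R_E*sin(el))^2 + 2*R_E*h + h^2)
d = -6371.0000*sin(0.58294) + sqrt((6371.0000*0.5504807)^2 + 2*6371.0000*2065.49 + 2065.49^2)
d = 3041.5178 km

3041.5178 km


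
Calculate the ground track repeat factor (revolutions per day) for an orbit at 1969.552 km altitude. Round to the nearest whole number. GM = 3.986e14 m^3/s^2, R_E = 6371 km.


r = 8.340552e+06 m
T = 2*pi*sqrt(r^3/mu) = 7580.5971 s = 126.3433 min
revs/day = 1440 / 126.3433 = 11.3975
Rounded: 11 revolutions per day

11 revolutions per day


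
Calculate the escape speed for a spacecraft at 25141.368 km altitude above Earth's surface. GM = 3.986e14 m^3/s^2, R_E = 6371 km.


r = 6371.0 + 25141.368 = 31512.3680 km = 3.1512368e+07 m
v_esc = sqrt(2*mu/r) = sqrt(2*3.986e14 / 3.1512368e+07)
v_esc = 5029.7121 m/s = 5.0297 km/s

5.0297 km/s


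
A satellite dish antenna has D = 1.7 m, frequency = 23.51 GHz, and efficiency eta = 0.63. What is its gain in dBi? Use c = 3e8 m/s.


lambda = c/f = 3e8 / 2.351e+10 = 0.01276053 m
G = eta*(pi*D/lambda)^2 = 0.63*(pi*1.7/0.01276053)^2
G = 110357.2542 (linear)
G = 10*log10(110357.2542) = 50.4280 dBi

50.4280 dBi


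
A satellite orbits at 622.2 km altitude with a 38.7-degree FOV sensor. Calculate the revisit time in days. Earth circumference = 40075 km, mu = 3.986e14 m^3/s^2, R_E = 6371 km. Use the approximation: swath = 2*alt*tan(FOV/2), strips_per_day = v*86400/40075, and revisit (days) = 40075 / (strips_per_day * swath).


swath = 2*622.2*tan(0.3377212) = 437.0022 km
v = sqrt(mu/r) = 7549.7170 m/s = 7.5497 km/s
strips/day = v*86400/40075 = 7.5497*86400/40075 = 16.2769
coverage/day = strips * swath = 16.2769 * 437.0022 = 7113.0274 km
revisit = 40075 / 7113.0274 = 5.6340 days

5.6340 days


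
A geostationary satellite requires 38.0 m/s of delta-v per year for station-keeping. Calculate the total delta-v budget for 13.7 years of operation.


dV = rate * years = 38.0 * 13.7
dV = 520.6000 m/s

520.6000 m/s


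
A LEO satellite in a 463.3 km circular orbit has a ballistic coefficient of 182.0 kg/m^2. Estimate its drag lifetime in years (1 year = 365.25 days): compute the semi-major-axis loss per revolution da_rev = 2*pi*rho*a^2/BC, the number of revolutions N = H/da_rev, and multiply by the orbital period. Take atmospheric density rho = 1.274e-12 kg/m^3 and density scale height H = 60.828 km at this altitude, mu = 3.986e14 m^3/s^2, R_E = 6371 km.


a = R_E + alt = 6834.3000 km = 6.8343e+06 m
da_rev = 2*pi*rho*a^2/BC = 2*pi*1.274e-12*(6.8343e+06)^2/182.0 = 2.054310 m per revolution
N = H/da_rev = 60828.0000 m / 2.054310 m = 29609.9416 revolutions
P = 2*pi*sqrt(a^3/mu) = 5622.7954 s
lifetime = N*P = 29609.9416 * 5622.7954 = 1.6649064e+08 s = 1926.9750 days
years = 1926.9750 / 365.25 = 5.2758 years

5.2758 years


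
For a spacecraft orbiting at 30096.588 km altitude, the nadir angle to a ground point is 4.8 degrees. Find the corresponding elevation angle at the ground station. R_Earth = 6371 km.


r = R_E + alt = 36467.5880 km
Law of sines in the satellite / Earth-center / ground-point triangle:
  sin(nadir)/R_E = sin(90 + el)/r  =>  cos(el) = (r/R_E)*sin(nadir)
cos(el) = (36467.5880 / 6371.0000) * sin(4.8 deg) = 0.4789718
el = arccos(0.4789718) = 61.3817 deg
(Earth-central angle = 90 - nadir - el = 23.8183 deg)

61.3817 degrees


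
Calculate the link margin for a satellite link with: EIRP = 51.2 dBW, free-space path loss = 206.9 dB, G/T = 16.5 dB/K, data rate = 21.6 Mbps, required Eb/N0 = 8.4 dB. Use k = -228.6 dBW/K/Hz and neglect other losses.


C/N0 = EIRP - FSPL + G/T - k = 51.2 - 206.9 + 16.5 - (-228.6)
C/N0 = 89.4000 dB-Hz
R_b = 21.6 Mbps = 2.16e+07 bps -> 10*log10(R_b) = 73.3445 dB-Hz
Eb/N0 = C/N0 - 10*log10(R_b) = 89.4000 - 73.3445 = 16.0555 dB
Margin = Eb/N0 - Eb/N0_req = 16.0555 - 8.4 = 7.6555 dB (link closes)

7.6555 dB


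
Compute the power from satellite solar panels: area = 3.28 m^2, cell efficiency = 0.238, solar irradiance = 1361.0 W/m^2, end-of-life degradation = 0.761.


P = area * eta * S * degradation
P = 3.28 * 0.238 * 1361.0 * 0.761
P = 808.5252 W

808.5252 W


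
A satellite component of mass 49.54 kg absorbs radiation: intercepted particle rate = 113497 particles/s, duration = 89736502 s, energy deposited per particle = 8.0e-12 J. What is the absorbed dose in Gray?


Total energy deposited = rate * time * E_per
  = 113497 * 89736502 * 8.0e-12 = 81.4786 J
Dose = E_total / mass = 81.4786 / 49.54
Dose = 1.6447 Gy

1.6447 Gy


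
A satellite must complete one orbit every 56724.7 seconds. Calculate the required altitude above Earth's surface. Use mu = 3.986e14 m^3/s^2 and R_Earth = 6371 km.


T = 56724.7 s
r = (mu*T^2/(4*pi^2))^(1/3) = (3.986e14 * 56724.7^2 / (4*pi^2))^(1/3)
r = 3.1908569e+07 m = 31908.5687 km
alt = r - R_E = 31908.5687 - 6371 = 25537.5687 km

25537.5687 km


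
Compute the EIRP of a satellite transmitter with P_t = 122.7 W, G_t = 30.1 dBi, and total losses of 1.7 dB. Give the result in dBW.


Pt = 122.7 W = 20.8884 dBW
EIRP = Pt_dBW + Gt - losses = 20.8884 + 30.1 - 1.7 = 49.2884 dBW

49.2884 dBW


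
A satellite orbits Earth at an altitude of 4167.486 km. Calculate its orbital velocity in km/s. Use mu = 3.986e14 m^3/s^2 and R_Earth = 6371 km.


r = R_E + alt = 6371.0 + 4167.486 = 10538.4860 km = 1.0538486e+07 m
v = sqrt(mu/r) = sqrt(3.986e14 / 1.0538486e+07) = 6150.0626 m/s = 6.1501 km/s

6.1501 km/s


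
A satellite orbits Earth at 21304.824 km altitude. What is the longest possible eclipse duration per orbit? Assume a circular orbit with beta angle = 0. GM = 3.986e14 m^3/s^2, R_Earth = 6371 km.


r = 27675.8240 km
T = 763.6789 min
Eclipse fraction = arcsin(R_E/r)/pi = arcsin(6371.0000/27675.8240)/pi
= arcsin(0.2302009)/pi = 0.07393834
Eclipse duration = 0.07393834 * 763.6789 = 56.4652 min

56.4652 minutes


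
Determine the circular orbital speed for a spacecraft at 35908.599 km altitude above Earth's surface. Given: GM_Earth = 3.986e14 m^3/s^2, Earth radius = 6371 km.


r = R_E + alt = 6371.0 + 35908.599 = 42279.5990 km = 4.2279599e+07 m
v = sqrt(mu/r) = sqrt(3.986e14 / 4.2279599e+07) = 3070.4584 m/s = 3.0705 km/s

3.0705 km/s


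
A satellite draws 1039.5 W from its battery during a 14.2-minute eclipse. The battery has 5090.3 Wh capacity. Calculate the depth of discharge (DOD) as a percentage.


E_used = P * t / 60 = 1039.5 * 14.2 / 60 = 246.0150 Wh
DOD = E_used / E_total * 100 = 246.0150 / 5090.3 * 100
DOD = 4.8330 %

4.8330 %


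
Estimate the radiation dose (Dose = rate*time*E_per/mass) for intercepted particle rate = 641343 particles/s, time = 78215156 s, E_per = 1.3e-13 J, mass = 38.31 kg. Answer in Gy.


Total energy deposited = rate * time * E_per
  = 641343 * 78215156 * 1.3e-13 = 6.5212 J
Dose = E_total / mass = 6.5212 / 38.31
Dose = 0.1702207 Gy

0.1702 Gy


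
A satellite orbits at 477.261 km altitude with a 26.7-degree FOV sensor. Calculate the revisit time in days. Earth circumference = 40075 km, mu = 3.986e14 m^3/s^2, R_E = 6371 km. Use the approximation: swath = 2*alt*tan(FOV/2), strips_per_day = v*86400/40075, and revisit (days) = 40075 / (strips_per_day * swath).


swath = 2*477.261*tan(0.2330015) = 226.5191 km
v = sqrt(mu/r) = 7629.1911 m/s = 7.6292 km/s
strips/day = v*86400/40075 = 7.6292*86400/40075 = 16.4482
coverage/day = strips * swath = 16.4482 * 226.5191 = 3725.8350 km
revisit = 40075 / 3725.8350 = 10.7560 days

10.7560 days


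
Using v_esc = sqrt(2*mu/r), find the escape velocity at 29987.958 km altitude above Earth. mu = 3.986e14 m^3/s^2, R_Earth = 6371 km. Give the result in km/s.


r = 6371.0 + 29987.958 = 36358.9580 km = 3.6358958e+07 m
v_esc = sqrt(2*mu/r) = sqrt(2*3.986e14 / 3.6358958e+07)
v_esc = 4682.5016 m/s = 4.6825 km/s

4.6825 km/s
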